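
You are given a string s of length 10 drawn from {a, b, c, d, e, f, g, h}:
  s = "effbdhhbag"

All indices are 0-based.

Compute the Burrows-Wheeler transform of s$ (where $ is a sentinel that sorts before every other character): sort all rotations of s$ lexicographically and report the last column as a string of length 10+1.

rank  rotation     last
    0  $effbdhhbag  g
    1  ag$effbdhhb  b
    2  bag$effbdhh  h
    3  bdhhbag$eff  f
    4  dhhbag$effb  b
    5  effbdhhbag$  $
    6  fbdhhbag$ef  f
    7  ffbdhhbag$e  e
    8  g$effbdhhba  a
    9  hbag$effbdh  h
   10  hhbag$effbd  d

gbhfb$feahd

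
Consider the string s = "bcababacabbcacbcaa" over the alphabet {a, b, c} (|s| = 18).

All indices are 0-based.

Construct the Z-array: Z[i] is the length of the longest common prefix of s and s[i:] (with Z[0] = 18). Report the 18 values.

Z[0]=18
i=1: outside box; Z[1]=0
i=2: outside box; Z[2]=0
i=3: outside box; Z[3]=1 extend→box=[3,4)
i=4: outside box; Z[4]=0
i=5: outside box; Z[5]=1 extend→box=[5,6)
i=6: outside box; Z[6]=0
i=7: outside box; Z[7]=0
i=8: outside box; Z[8]=0
i=9: outside box; Z[9]=1 extend→box=[9,10)
i=10: outside box; Z[10]=3 extend→box=[10,13)
i=11: min(r-i=2, Z[1]=0)=0; Z[11]=0
i=12: min(r-i=1, Z[2]=0)=0; Z[12]=0
i=13: outside box; Z[13]=0
i=14: outside box; Z[14]=3 extend→box=[14,17)
i=15: min(r-i=2, Z[1]=0)=0; Z[15]=0
i=16: min(r-i=1, Z[2]=0)=0; Z[16]=0
i=17: outside box; Z[17]=0

[18, 0, 0, 1, 0, 1, 0, 0, 0, 1, 3, 0, 0, 0, 3, 0, 0, 0]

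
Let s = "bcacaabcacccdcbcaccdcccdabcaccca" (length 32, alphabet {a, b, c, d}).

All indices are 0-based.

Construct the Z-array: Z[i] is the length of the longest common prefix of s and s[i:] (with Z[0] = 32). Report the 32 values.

[32, 0, 0, 0, 0, 0, 4, 0, 0, 0, 0, 0, 0, 0, 4, 0, 0, 0, 0, 0, 0, 0, 0, 0, 0, 4, 0, 0, 0, 0, 0, 0]

Z[0]=32
i=1: fresh scan; Z[1]=0
i=2: fresh scan; Z[2]=0
i=3: fresh scan; Z[3]=0
i=4: fresh scan; Z[4]=0
i=5: fresh scan; Z[5]=0
i=6: fresh scan; Z[6]=4 scan→box=[6,10)
i=7: min(r-i=3, Z[1]=0)=0; Z[7]=0
i=8: min(r-i=2, Z[2]=0)=0; Z[8]=0
i=9: min(r-i=1, Z[3]=0)=0; Z[9]=0
i=10: fresh scan; Z[10]=0
i=11: fresh scan; Z[11]=0
i=12: fresh scan; Z[12]=0
i=13: fresh scan; Z[13]=0
i=14: fresh scan; Z[14]=4 scan→box=[14,18)
i=15: min(r-i=3, Z[1]=0)=0; Z[15]=0
i=16: min(r-i=2, Z[2]=0)=0; Z[16]=0
i=17: min(r-i=1, Z[3]=0)=0; Z[17]=0
i=18: fresh scan; Z[18]=0
i=19: fresh scan; Z[19]=0
i=20: fresh scan; Z[20]=0
i=21: fresh scan; Z[21]=0
i=22: fresh scan; Z[22]=0
i=23: fresh scan; Z[23]=0
i=24: fresh scan; Z[24]=0
i=25: fresh scan; Z[25]=4 scan→box=[25,29)
i=26: min(r-i=3, Z[1]=0)=0; Z[26]=0
i=27: min(r-i=2, Z[2]=0)=0; Z[27]=0
i=28: min(r-i=1, Z[3]=0)=0; Z[28]=0
i=29: fresh scan; Z[29]=0
i=30: fresh scan; Z[30]=0
i=31: fresh scan; Z[31]=0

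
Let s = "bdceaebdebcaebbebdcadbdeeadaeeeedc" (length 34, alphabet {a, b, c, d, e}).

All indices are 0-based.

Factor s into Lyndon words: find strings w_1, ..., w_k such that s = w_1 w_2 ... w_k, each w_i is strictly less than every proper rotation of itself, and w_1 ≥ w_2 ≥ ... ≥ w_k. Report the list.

["bdce", "aebdebc", "aebbebdc", "adbdee", "adaeeeedc"]

emit factor 1: 'bdce' (i=0, period=4)
emit factor 2: 'aebdebc' (i=4, period=7)
emit factor 3: 'aebbebdc' (i=11, period=8)
emit factor 4: 'adbdee' (i=19, period=6)
emit factor 5: 'adaeeeedc' (i=25, period=9)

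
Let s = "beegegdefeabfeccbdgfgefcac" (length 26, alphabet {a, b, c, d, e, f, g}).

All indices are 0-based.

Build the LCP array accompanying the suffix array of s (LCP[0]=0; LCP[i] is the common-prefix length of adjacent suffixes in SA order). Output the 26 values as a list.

rank | idx | suffix
   0 |  10 | abfeccbdgfgefcac
   1 |  24 | ac
   2 |  16 | bdgfgefcac
   3 |   0 | beegegdefeabfeccbdgfgefcac
   4 |  11 | bfeccbdgfgefcac
   5 |  25 | c
   6 |  23 | cac
   7 |  15 | cbdgfgefcac
   8 |  14 | ccbdgfgefcac
   9 |   6 | defeabfeccbdgfgefcac
  10 |  17 | dgfgefcac
  11 |   9 | eabfeccbdgfgefcac
  12 |  13 | eccbdgfgefcac
  13 |   1 | eegegdefeabfeccbdgfgefcac
  14 |  21 | efcac
  15 |   7 | efeabfeccbdgfgefcac
  16 |   4 | egdefeabfeccbdgfgefcac
  17 |   2 | egegdefeabfeccbdgfgefcac
  18 |  22 | fcac
  19 |   8 | feabfeccbdgfgefcac
  20 |  12 | feccbdgfgefcac
  21 |  19 | fgefcac
  22 |   5 | gdefeabfeccbdgfgefcac
  23 |  20 | gefcac
  24 |   3 | gegdefeabfeccbdgfgefcac
  25 |  18 | gfgefcac

SA = [10, 24, 16, 0, 11, 25, 23, 15, 14, 6, 17, 9, 13, 1, 21, 7, 4, 2, 22, 8, 12, 19, 5, 20, 3, 18]
i: (SA[i-1],SA[i]) lcp shared
  1: (10,24) 1 'a'
  2: (24,16) 0 ''
  3: (16,0) 1 'b'
  4: (0,11) 1 'b'
  5: (11,25) 0 ''
  6: (25,23) 1 'c'
  7: (23,15) 1 'c'
  8: (15,14) 1 'c'
  9: (14,6) 0 ''
  10: (6,17) 1 'd'
  11: (17,9) 0 ''
  12: (9,13) 1 'e'
  13: (13,1) 1 'e'
  14: (1,21) 1 'e'
  15: (21,7) 2 'ef'
  16: (7,4) 1 'e'
  17: (4,2) 2 'eg'
  18: (2,22) 0 ''
  19: (22,8) 1 'f'
  20: (8,12) 2 'fe'
  21: (12,19) 1 'f'
  22: (19,5) 0 ''
  23: (5,20) 1 'g'
  24: (20,3) 2 'ge'
  25: (3,18) 1 'g'

[0, 1, 0, 1, 1, 0, 1, 1, 1, 0, 1, 0, 1, 1, 1, 2, 1, 2, 0, 1, 2, 1, 0, 1, 2, 1]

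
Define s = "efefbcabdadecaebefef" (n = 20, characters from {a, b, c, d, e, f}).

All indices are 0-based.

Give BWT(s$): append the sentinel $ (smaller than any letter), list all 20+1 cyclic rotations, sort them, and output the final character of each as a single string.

rank  rotation               last
    0  $efefbcabdadecaebefef  f
    1  abdadecaebefef$efefbc  c
    2  adecaebefef$efefbcabd  d
    3  aebefef$efefbcabdadec  c
    4  bcabdadecaebefef$efef  f
    5  bdadecaebefef$efefbca  a
    6  befef$efefbcabdadecae  e
    7  cabdadecaebefef$efefb  b
    8  caebefef$efefbcabdade  e
    9  dadecaebefef$efefbcab  b
   10  decaebefef$efefbcabda  a
   11  ebefef$efefbcabdadeca  a
   12  ecaebefef$efefbcabdad  d
   13  ef$efefbcabdadecaebef  f
   14  efbcabdadecaebefef$ef  f
   15  efef$efefbcabdadecaeb  b
   16  efefbcabdadecaebefef$  $
   17  f$efefbcabdadecaebefe  e
   18  fbcabdadecaebefef$efe  e
   19  fef$efefbcabdadecaebe  e
   20  fefbcabdadecaebefef$e  e

fcdcfaebebaadffb$eeee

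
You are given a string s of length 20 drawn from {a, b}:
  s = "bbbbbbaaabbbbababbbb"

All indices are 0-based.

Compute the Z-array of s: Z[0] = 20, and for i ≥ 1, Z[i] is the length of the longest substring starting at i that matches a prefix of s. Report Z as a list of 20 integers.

[20, 5, 4, 3, 2, 1, 0, 0, 0, 4, 3, 2, 1, 0, 1, 0, 4, 3, 2, 1]

Z[0]=20
i=1: outside box; Z[1]=5 grow→box=[1,6)
i=2: min(r-i=4, Z[1]=5)=4; Z[2]=4
i=3: min(r-i=3, Z[2]=4)=3; Z[3]=3
i=4: min(r-i=2, Z[3]=3)=2; Z[4]=2
i=5: min(r-i=1, Z[4]=2)=1; Z[5]=1
i=6: outside box; Z[6]=0
i=7: outside box; Z[7]=0
i=8: outside box; Z[8]=0
i=9: outside box; Z[9]=4 grow→box=[9,13)
i=10: min(r-i=3, Z[1]=5)=3; Z[10]=3
i=11: min(r-i=2, Z[2]=4)=2; Z[11]=2
i=12: min(r-i=1, Z[3]=3)=1; Z[12]=1
i=13: outside box; Z[13]=0
i=14: outside box; Z[14]=1 grow→box=[14,15)
i=15: outside box; Z[15]=0
i=16: outside box; Z[16]=4 grow→box=[16,20)
i=17: min(r-i=3, Z[1]=5)=3; Z[17]=3
i=18: min(r-i=2, Z[2]=4)=2; Z[18]=2
i=19: min(r-i=1, Z[3]=3)=1; Z[19]=1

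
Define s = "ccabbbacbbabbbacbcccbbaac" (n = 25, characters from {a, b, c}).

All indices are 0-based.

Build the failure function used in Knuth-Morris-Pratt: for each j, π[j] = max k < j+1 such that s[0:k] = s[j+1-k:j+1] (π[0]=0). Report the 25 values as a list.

[0, 1, 0, 0, 0, 0, 0, 1, 0, 0, 0, 0, 0, 0, 0, 1, 0, 1, 2, 2, 0, 0, 0, 0, 1]

π[0] = 0
j=1 s[j]='c': π[1]=1 (border 'c')
j=2 s[j]='a': k: 1→0; π[2]=0 (border '')
j=3 s[j]='b': π[3]=0 (border '')
j=4 s[j]='b': π[4]=0 (border '')
j=5 s[j]='b': π[5]=0 (border '')
j=6 s[j]='a': π[6]=0 (border '')
j=7 s[j]='c': π[7]=1 (border 'c')
j=8 s[j]='b': k: 1→0; π[8]=0 (border '')
j=9 s[j]='b': π[9]=0 (border '')
j=10 s[j]='a': π[10]=0 (border '')
j=11 s[j]='b': π[11]=0 (border '')
j=12 s[j]='b': π[12]=0 (border '')
j=13 s[j]='b': π[13]=0 (border '')
j=14 s[j]='a': π[14]=0 (border '')
j=15 s[j]='c': π[15]=1 (border 'c')
j=16 s[j]='b': k: 1→0; π[16]=0 (border '')
j=17 s[j]='c': π[17]=1 (border 'c')
j=18 s[j]='c': π[18]=2 (border 'cc')
j=19 s[j]='c': k: 2→1; π[19]=2 (border 'cc')
j=20 s[j]='b': k: 2→1→0; π[20]=0 (border '')
j=21 s[j]='b': π[21]=0 (border '')
j=22 s[j]='a': π[22]=0 (border '')
j=23 s[j]='a': π[23]=0 (border '')
j=24 s[j]='c': π[24]=1 (border 'c')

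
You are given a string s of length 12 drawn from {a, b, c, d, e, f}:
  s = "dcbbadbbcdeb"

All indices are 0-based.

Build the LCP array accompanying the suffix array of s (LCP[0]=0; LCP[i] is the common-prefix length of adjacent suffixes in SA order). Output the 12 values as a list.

[0, 0, 1, 1, 2, 1, 0, 1, 0, 1, 1, 0]

sorted suffixes:
  #0 SA[0]=4  'adbbcdeb'
  #1 SA[1]=11  'b'
  #2 SA[2]=3  'badbbcdeb'
  #3 SA[3]=2  'bbadbbcdeb'
  #4 SA[4]=6  'bbcdeb'
  #5 SA[5]=7  'bcdeb'
  #6 SA[6]=1  'cbbadbbcdeb'
  #7 SA[7]=8  'cdeb'
  #8 SA[8]=5  'dbbcdeb'
  #9 SA[9]=0  'dcbbadbbcdeb'
  #10 SA[10]=9  'deb'
  #11 SA[11]=10  'eb'

SA = [4, 11, 3, 2, 6, 7, 1, 8, 5, 0, 9, 10]
[i] adj suffixes → lcp
  [1] 4/11 → 0 ('')
  [2] 11/3 → 1 ('b')
  [3] 3/2 → 1 ('b')
  [4] 2/6 → 2 ('bb')
  [5] 6/7 → 1 ('b')
  [6] 7/1 → 0 ('')
  [7] 1/8 → 1 ('c')
  [8] 8/5 → 0 ('')
  [9] 5/0 → 1 ('d')
  [10] 0/9 → 1 ('d')
  [11] 9/10 → 0 ('')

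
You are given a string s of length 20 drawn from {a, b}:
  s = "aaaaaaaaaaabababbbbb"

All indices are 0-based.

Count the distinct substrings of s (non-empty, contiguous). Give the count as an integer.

135

rank→(start, suffix):
  0 → (0, 'aaaaaaaaaaabababbbbb')
  1 → (1, 'aaaaaaaaaabababbbbb')
  2 → (2, 'aaaaaaaaabababbbbb')
  3 → (3, 'aaaaaaaabababbbbb')
  4 → (4, 'aaaaaaabababbbbb')
  5 → (5, 'aaaaaabababbbbb')
  6 → (6, 'aaaaabababbbbb')
  7 → (7, 'aaaabababbbbb')
  8 → (8, 'aaabababbbbb')
  9 → (9, 'aabababbbbb')
  10 → (10, 'abababbbbb')
  11 → (12, 'ababbbbb')
  12 → (14, 'abbbbb')
  13 → (19, 'b')
  14 → (11, 'bababbbbb')
  15 → (13, 'babbbbb')
  16 → (18, 'bb')
  17 → (17, 'bbb')
  18 → (16, 'bbbb')
  19 → (15, 'bbbbb')

SA = [0, 1, 2, 3, 4, 5, 6, 7, 8, 9, 10, 12, 14, 19, 11, 13, 18, 17, 16, 15]
i: (SA[i-1],SA[i]) lcp shared
  1: (0,1) 10 'aaaaaaaaaa'
  2: (1,2) 9 'aaaaaaaaa'
  3: (2,3) 8 'aaaaaaaa'
  4: (3,4) 7 'aaaaaaa'
  5: (4,5) 6 'aaaaaa'
  6: (5,6) 5 'aaaaa'
  7: (6,7) 4 'aaaa'
  8: (7,8) 3 'aaa'
  9: (8,9) 2 'aa'
  10: (9,10) 1 'a'
  11: (10,12) 4 'abab'
  12: (12,14) 2 'ab'
  13: (14,19) 0 ''
  14: (19,11) 1 'b'
  15: (11,13) 3 'bab'
  16: (13,18) 1 'b'
  17: (18,17) 2 'bb'
  18: (17,16) 3 'bbb'
  19: (16,15) 4 'bbbb'

n(n+1)/2 = 20·21/2 = 210
Σ LCP = 0 + 10 + 9 + 8 + 7 + 6 + 5 + 4 + 3 + 2 + 1 + 4 + 2 + 0 + 1 + 3 + 1 + 2 + 3 + 4 = 75
distinct = 210 − 75 = 135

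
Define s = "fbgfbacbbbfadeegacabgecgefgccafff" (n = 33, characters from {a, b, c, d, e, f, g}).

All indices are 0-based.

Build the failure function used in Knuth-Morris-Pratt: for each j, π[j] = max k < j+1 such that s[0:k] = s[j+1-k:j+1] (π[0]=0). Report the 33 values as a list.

π[0] = 0
j=1 s[j]='b': π[1]=0 (border '')
j=2 s[j]='g': π[2]=0 (border '')
j=3 s[j]='f': π[3]=1 (border 'f')
j=4 s[j]='b': π[4]=2 (border 'fb')
j=5 s[j]='a': k: 2→0; π[5]=0 (border '')
j=6 s[j]='c': π[6]=0 (border '')
j=7 s[j]='b': π[7]=0 (border '')
j=8 s[j]='b': π[8]=0 (border '')
j=9 s[j]='b': π[9]=0 (border '')
j=10 s[j]='f': π[10]=1 (border 'f')
j=11 s[j]='a': k: 1→0; π[11]=0 (border '')
j=12 s[j]='d': π[12]=0 (border '')
j=13 s[j]='e': π[13]=0 (border '')
j=14 s[j]='e': π[14]=0 (border '')
j=15 s[j]='g': π[15]=0 (border '')
j=16 s[j]='a': π[16]=0 (border '')
j=17 s[j]='c': π[17]=0 (border '')
j=18 s[j]='a': π[18]=0 (border '')
j=19 s[j]='b': π[19]=0 (border '')
j=20 s[j]='g': π[20]=0 (border '')
j=21 s[j]='e': π[21]=0 (border '')
j=22 s[j]='c': π[22]=0 (border '')
j=23 s[j]='g': π[23]=0 (border '')
j=24 s[j]='e': π[24]=0 (border '')
j=25 s[j]='f': π[25]=1 (border 'f')
j=26 s[j]='g': k: 1→0; π[26]=0 (border '')
j=27 s[j]='c': π[27]=0 (border '')
j=28 s[j]='c': π[28]=0 (border '')
j=29 s[j]='a': π[29]=0 (border '')
j=30 s[j]='f': π[30]=1 (border 'f')
j=31 s[j]='f': k: 1→0; π[31]=1 (border 'f')
j=32 s[j]='f': k: 1→0; π[32]=1 (border 'f')

[0, 0, 0, 1, 2, 0, 0, 0, 0, 0, 1, 0, 0, 0, 0, 0, 0, 0, 0, 0, 0, 0, 0, 0, 0, 1, 0, 0, 0, 0, 1, 1, 1]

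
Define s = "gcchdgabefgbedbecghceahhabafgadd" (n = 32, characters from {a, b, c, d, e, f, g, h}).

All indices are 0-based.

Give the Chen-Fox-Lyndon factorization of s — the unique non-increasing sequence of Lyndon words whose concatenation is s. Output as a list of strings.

emit factor 1: 'g' (i=0, period=1)
emit factor 2: 'cchdg' (i=1, period=5)
emit factor 3: 'abefgbedbecghceahh' (i=6, period=18)
emit factor 4: 'abafgadd' (i=24, period=8)

["g", "cchdg", "abefgbedbecghceahh", "abafgadd"]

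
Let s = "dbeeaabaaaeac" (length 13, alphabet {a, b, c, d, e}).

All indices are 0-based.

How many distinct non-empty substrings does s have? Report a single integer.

80

rank→(start, suffix):
  0 → (7, 'aaaeac')
  1 → (4, 'aabaaaeac')
  2 → (8, 'aaeac')
  3 → (5, 'abaaaeac')
  4 → (11, 'ac')
  5 → (9, 'aeac')
  6 → (6, 'baaaeac')
  7 → (1, 'beeaabaaaeac')
  8 → (12, 'c')
  9 → (0, 'dbeeaabaaaeac')
  10 → (3, 'eaabaaaeac')
  11 → (10, 'eac')
  12 → (2, 'eeaabaaaeac')

SA = [7, 4, 8, 5, 11, 9, 6, 1, 12, 0, 3, 10, 2]
rank  pair      lcp
   1  s[7:],s[4:]  2  'aa'
   2  s[4:],s[8:]  2  'aa'
   3  s[8:],s[5:]  1  'a'
   4  s[5:],s[11:]  1  'a'
   5  s[11:],s[9:]  1  'a'
   6  s[9:],s[6:]  0  ''
   7  s[6:],s[1:]  1  'b'
   8  s[1:],s[12:]  0  ''
   9  s[12:],s[0:]  0  ''
  10  s[0:],s[3:]  0  ''
  11  s[3:],s[10:]  2  'ea'
  12  s[10:],s[2:]  1  'e'

n(n+1)/2 = 13·14/2 = 91
Σ LCP = 0 + 2 + 2 + 1 + 1 + 1 + 0 + 1 + 0 + 0 + 0 + 2 + 1 = 11
distinct = 91 − 11 = 80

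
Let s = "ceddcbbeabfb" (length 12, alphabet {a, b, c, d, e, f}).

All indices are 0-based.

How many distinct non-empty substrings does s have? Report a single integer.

72

rank | idx | suffix
   0 |   8 | abfb
   1 |  11 | b
   2 |   5 | bbeabfb
   3 |   6 | beabfb
   4 |   9 | bfb
   5 |   4 | cbbeabfb
   6 |   0 | ceddcbbeabfb
   7 |   3 | dcbbeabfb
   8 |   2 | ddcbbeabfb
   9 |   7 | eabfb
  10 |   1 | eddcbbeabfb
  11 |  10 | fb

SA = [8, 11, 5, 6, 9, 4, 0, 3, 2, 7, 1, 10]
i: (SA[i-1],SA[i]) lcp shared
  1: (8,11) 0 ''
  2: (11,5) 1 'b'
  3: (5,6) 1 'b'
  4: (6,9) 1 'b'
  5: (9,4) 0 ''
  6: (4,0) 1 'c'
  7: (0,3) 0 ''
  8: (3,2) 1 'd'
  9: (2,7) 0 ''
  10: (7,1) 1 'e'
  11: (1,10) 0 ''

n(n+1)/2 = 12·13/2 = 78
Σ LCP = 0 + 0 + 1 + 1 + 1 + 0 + 1 + 0 + 1 + 0 + 1 + 0 = 6
distinct = 78 − 6 = 72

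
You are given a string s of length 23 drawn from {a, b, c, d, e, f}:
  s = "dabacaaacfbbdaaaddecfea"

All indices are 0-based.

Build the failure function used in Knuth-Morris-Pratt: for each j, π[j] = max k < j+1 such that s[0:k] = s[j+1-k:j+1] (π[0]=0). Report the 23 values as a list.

π[0] = 0
j=1 s[j]='a': π[1]=0 (border '')
j=2 s[j]='b': π[2]=0 (border '')
j=3 s[j]='a': π[3]=0 (border '')
j=4 s[j]='c': π[4]=0 (border '')
j=5 s[j]='a': π[5]=0 (border '')
j=6 s[j]='a': π[6]=0 (border '')
j=7 s[j]='a': π[7]=0 (border '')
j=8 s[j]='c': π[8]=0 (border '')
j=9 s[j]='f': π[9]=0 (border '')
j=10 s[j]='b': π[10]=0 (border '')
j=11 s[j]='b': π[11]=0 (border '')
j=12 s[j]='d': π[12]=1 (border 'd')
j=13 s[j]='a': π[13]=2 (border 'da')
j=14 s[j]='a': k: 2→0; π[14]=0 (border '')
j=15 s[j]='a': π[15]=0 (border '')
j=16 s[j]='d': π[16]=1 (border 'd')
j=17 s[j]='d': k: 1→0; π[17]=1 (border 'd')
j=18 s[j]='e': k: 1→0; π[18]=0 (border '')
j=19 s[j]='c': π[19]=0 (border '')
j=20 s[j]='f': π[20]=0 (border '')
j=21 s[j]='e': π[21]=0 (border '')
j=22 s[j]='a': π[22]=0 (border '')

[0, 0, 0, 0, 0, 0, 0, 0, 0, 0, 0, 0, 1, 2, 0, 0, 1, 1, 0, 0, 0, 0, 0]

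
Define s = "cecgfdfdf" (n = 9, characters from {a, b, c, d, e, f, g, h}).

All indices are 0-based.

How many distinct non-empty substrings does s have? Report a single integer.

38

rank→(start, suffix):
  0 → (0, 'cecgfdfdf')
  1 → (2, 'cgfdfdf')
  2 → (7, 'df')
  3 → (5, 'dfdf')
  4 → (1, 'ecgfdfdf')
  5 → (8, 'f')
  6 → (6, 'fdf')
  7 → (4, 'fdfdf')
  8 → (3, 'gfdfdf')

SA = [0, 2, 7, 5, 1, 8, 6, 4, 3]
rank  pair      lcp
   1  s[0:],s[2:]  1  'c'
   2  s[2:],s[7:]  0  ''
   3  s[7:],s[5:]  2  'df'
   4  s[5:],s[1:]  0  ''
   5  s[1:],s[8:]  0  ''
   6  s[8:],s[6:]  1  'f'
   7  s[6:],s[4:]  3  'fdf'
   8  s[4:],s[3:]  0  ''

n(n+1)/2 = 9·10/2 = 45
Σ LCP = 0 + 1 + 0 + 2 + 0 + 0 + 1 + 3 + 0 = 7
distinct = 45 − 7 = 38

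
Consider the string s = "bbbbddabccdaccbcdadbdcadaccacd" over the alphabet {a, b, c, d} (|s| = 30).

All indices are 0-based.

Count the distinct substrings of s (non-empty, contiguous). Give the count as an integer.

rank | idx | suffix
   0 |   6 | abccdaccbcdadbdcadaccacd
   1 |  24 | accacd
   2 |  11 | accbcdadbdcadaccacd
   3 |  27 | acd
   4 |  22 | adaccacd
   5 |  17 | adbdcadaccacd
   6 |   0 | bbbbddabccdaccbcdadbdcadaccacd
   7 |   1 | bbbddabccdaccbcdadbdcadaccacd
   8 |   2 | bbddabccdaccbcdadbdcadaccacd
   9 |   7 | bccdaccbcdadbdcadaccacd
  10 |  14 | bcdadbdcadaccacd
  11 |  19 | bdcadaccacd
  12 |   3 | bddabccdaccbcdadbdcadaccacd
  13 |  26 | cacd
  14 |  21 | cadaccacd
  15 |  13 | cbcdadbdcadaccacd
  16 |  25 | ccacd
  17 |  12 | ccbcdadbdcadaccacd
  18 |   8 | ccdaccbcdadbdcadaccacd
  19 |  28 | cd
  20 |   9 | cdaccbcdadbdcadaccacd
  21 |  15 | cdadbdcadaccacd
  22 |  29 | d
  23 |   5 | dabccdaccbcdadbdcadaccacd
  24 |  23 | daccacd
  25 |  10 | daccbcdadbdcadaccacd
  26 |  16 | dadbdcadaccacd
  27 |  18 | dbdcadaccacd
  28 |  20 | dcadaccacd
  29 |   4 | ddabccdaccbcdadbdcadaccacd

SA = [6, 24, 11, 27, 22, 17, 0, 1, 2, 7, 14, 19, 3, 26, 21, 13, 25, 12, 8, 28, 9, 15, 29, 5, 23, 10, 16, 18, 20, 4]
[i] adj suffixes → lcp
  [1] 6/24 → 1 ('a')
  [2] 24/11 → 3 ('acc')
  [3] 11/27 → 2 ('ac')
  [4] 27/22 → 1 ('a')
  [5] 22/17 → 2 ('ad')
  [6] 17/0 → 0 ('')
  [7] 0/1 → 3 ('bbb')
  [8] 1/2 → 2 ('bb')
  [9] 2/7 → 1 ('b')
  [10] 7/14 → 2 ('bc')
  [11] 14/19 → 1 ('b')
  [12] 19/3 → 2 ('bd')
  [13] 3/26 → 0 ('')
  [14] 26/21 → 2 ('ca')
  [15] 21/13 → 1 ('c')
  [16] 13/25 → 1 ('c')
  [17] 25/12 → 2 ('cc')
  [18] 12/8 → 2 ('cc')
  [19] 8/28 → 1 ('c')
  [20] 28/9 → 2 ('cd')
  [21] 9/15 → 3 ('cda')
  [22] 15/29 → 0 ('')
  [23] 29/5 → 1 ('d')
  [24] 5/23 → 2 ('da')
  [25] 23/10 → 4 ('dacc')
  [26] 10/16 → 2 ('da')
  [27] 16/18 → 1 ('d')
  [28] 18/20 → 1 ('d')
  [29] 20/4 → 1 ('d')

n(n+1)/2 = 30·31/2 = 465
Σ LCP = 0 + 1 + 3 + 2 + 1 + 2 + 0 + 3 + 2 + 1 + 2 + 1 + 2 + 0 + 2 + 1 + 1 + 2 + 2 + 1 + 2 + 3 + 0 + 1 + 2 + 4 + 2 + 1 + 1 + 1 = 46
distinct = 465 − 46 = 419

419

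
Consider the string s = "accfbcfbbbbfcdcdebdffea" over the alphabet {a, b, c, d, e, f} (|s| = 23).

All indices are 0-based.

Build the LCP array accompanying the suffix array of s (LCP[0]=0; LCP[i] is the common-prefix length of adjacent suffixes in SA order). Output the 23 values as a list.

rank→(start, suffix):
  0 → (22, 'a')
  1 → (0, 'accfbcfbbbbfcdcdebdffea')
  2 → (7, 'bbbbfcdcdebdffea')
  3 → (8, 'bbbfcdcdebdffea')
  4 → (9, 'bbfcdcdebdffea')
  5 → (4, 'bcfbbbbfcdcdebdffea')
  6 → (17, 'bdffea')
  7 → (10, 'bfcdcdebdffea')
  8 → (1, 'ccfbcfbbbbfcdcdebdffea')
  9 → (12, 'cdcdebdffea')
  10 → (14, 'cdebdffea')
  11 → (5, 'cfbbbbfcdcdebdffea')
  12 → (2, 'cfbcfbbbbfcdcdebdffea')
  13 → (13, 'dcdebdffea')
  14 → (15, 'debdffea')
  15 → (18, 'dffea')
  16 → (21, 'ea')
  17 → (16, 'ebdffea')
  18 → (6, 'fbbbbfcdcdebdffea')
  19 → (3, 'fbcfbbbbfcdcdebdffea')
  20 → (11, 'fcdcdebdffea')
  21 → (20, 'fea')
  22 → (19, 'ffea')

SA = [22, 0, 7, 8, 9, 4, 17, 10, 1, 12, 14, 5, 2, 13, 15, 18, 21, 16, 6, 3, 11, 20, 19]
rank  pair      lcp
   1  s[22:],s[0:]  1  'a'
   2  s[0:],s[7:]  0  ''
   3  s[7:],s[8:]  3  'bbb'
   4  s[8:],s[9:]  2  'bb'
   5  s[9:],s[4:]  1  'b'
   6  s[4:],s[17:]  1  'b'
   7  s[17:],s[10:]  1  'b'
   8  s[10:],s[1:]  0  ''
   9  s[1:],s[12:]  1  'c'
  10  s[12:],s[14:]  2  'cd'
  11  s[14:],s[5:]  1  'c'
  12  s[5:],s[2:]  3  'cfb'
  13  s[2:],s[13:]  0  ''
  14  s[13:],s[15:]  1  'd'
  15  s[15:],s[18:]  1  'd'
  16  s[18:],s[21:]  0  ''
  17  s[21:],s[16:]  1  'e'
  18  s[16:],s[6:]  0  ''
  19  s[6:],s[3:]  2  'fb'
  20  s[3:],s[11:]  1  'f'
  21  s[11:],s[20:]  1  'f'
  22  s[20:],s[19:]  1  'f'

[0, 1, 0, 3, 2, 1, 1, 1, 0, 1, 2, 1, 3, 0, 1, 1, 0, 1, 0, 2, 1, 1, 1]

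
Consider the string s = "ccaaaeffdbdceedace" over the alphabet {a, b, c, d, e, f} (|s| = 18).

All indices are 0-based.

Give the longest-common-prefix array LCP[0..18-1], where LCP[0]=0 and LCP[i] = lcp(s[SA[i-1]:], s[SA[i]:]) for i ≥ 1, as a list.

[0, 2, 1, 1, 0, 0, 1, 1, 2, 0, 1, 1, 0, 1, 1, 1, 0, 1]

rank | idx | suffix
   0 |   2 | aaaeffdbdceedace
   1 |   3 | aaeffdbdceedace
   2 |  15 | ace
   3 |   4 | aeffdbdceedace
   4 |   9 | bdceedace
   5 |   1 | caaaeffdbdceedace
   6 |   0 | ccaaaeffdbdceedace
   7 |  16 | ce
   8 |  11 | ceedace
   9 |  14 | dace
  10 |   8 | dbdceedace
  11 |  10 | dceedace
  12 |  17 | e
  13 |  13 | edace
  14 |  12 | eedace
  15 |   5 | effdbdceedace
  16 |   7 | fdbdceedace
  17 |   6 | ffdbdceedace

SA = [2, 3, 15, 4, 9, 1, 0, 16, 11, 14, 8, 10, 17, 13, 12, 5, 7, 6]
[i] adj suffixes → lcp
  [1] 2/3 → 2 ('aa')
  [2] 3/15 → 1 ('a')
  [3] 15/4 → 1 ('a')
  [4] 4/9 → 0 ('')
  [5] 9/1 → 0 ('')
  [6] 1/0 → 1 ('c')
  [7] 0/16 → 1 ('c')
  [8] 16/11 → 2 ('ce')
  [9] 11/14 → 0 ('')
  [10] 14/8 → 1 ('d')
  [11] 8/10 → 1 ('d')
  [12] 10/17 → 0 ('')
  [13] 17/13 → 1 ('e')
  [14] 13/12 → 1 ('e')
  [15] 12/5 → 1 ('e')
  [16] 5/7 → 0 ('')
  [17] 7/6 → 1 ('f')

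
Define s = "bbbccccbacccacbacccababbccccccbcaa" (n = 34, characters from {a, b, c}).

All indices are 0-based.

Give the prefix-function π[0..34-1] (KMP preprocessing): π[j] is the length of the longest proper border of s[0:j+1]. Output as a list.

π[0] = 0
j=1 s[j]='b': π[1]=1 (border 'b')
j=2 s[j]='b': π[2]=2 (border 'bb')
j=3 s[j]='c': k: 2→1→0; π[3]=0 (border '')
j=4 s[j]='c': π[4]=0 (border '')
j=5 s[j]='c': π[5]=0 (border '')
j=6 s[j]='c': π[6]=0 (border '')
j=7 s[j]='b': π[7]=1 (border 'b')
j=8 s[j]='a': k: 1→0; π[8]=0 (border '')
j=9 s[j]='c': π[9]=0 (border '')
j=10 s[j]='c': π[10]=0 (border '')
j=11 s[j]='c': π[11]=0 (border '')
j=12 s[j]='a': π[12]=0 (border '')
j=13 s[j]='c': π[13]=0 (border '')
j=14 s[j]='b': π[14]=1 (border 'b')
j=15 s[j]='a': k: 1→0; π[15]=0 (border '')
j=16 s[j]='c': π[16]=0 (border '')
j=17 s[j]='c': π[17]=0 (border '')
j=18 s[j]='c': π[18]=0 (border '')
j=19 s[j]='a': π[19]=0 (border '')
j=20 s[j]='b': π[20]=1 (border 'b')
j=21 s[j]='a': k: 1→0; π[21]=0 (border '')
j=22 s[j]='b': π[22]=1 (border 'b')
j=23 s[j]='b': π[23]=2 (border 'bb')
j=24 s[j]='c': k: 2→1→0; π[24]=0 (border '')
j=25 s[j]='c': π[25]=0 (border '')
j=26 s[j]='c': π[26]=0 (border '')
j=27 s[j]='c': π[27]=0 (border '')
j=28 s[j]='c': π[28]=0 (border '')
j=29 s[j]='c': π[29]=0 (border '')
j=30 s[j]='b': π[30]=1 (border 'b')
j=31 s[j]='c': k: 1→0; π[31]=0 (border '')
j=32 s[j]='a': π[32]=0 (border '')
j=33 s[j]='a': π[33]=0 (border '')

[0, 1, 2, 0, 0, 0, 0, 1, 0, 0, 0, 0, 0, 0, 1, 0, 0, 0, 0, 0, 1, 0, 1, 2, 0, 0, 0, 0, 0, 0, 1, 0, 0, 0]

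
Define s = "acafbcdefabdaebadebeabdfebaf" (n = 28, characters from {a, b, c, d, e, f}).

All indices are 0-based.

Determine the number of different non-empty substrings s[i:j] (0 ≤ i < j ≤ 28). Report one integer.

rank→(start, suffix):
  0 → (9, 'abdaebadebeabdfebaf')
  1 → (20, 'abdfebaf')
  2 → (0, 'acafbcdefabdaebadebeabdfebaf')
  3 → (15, 'adebeabdfebaf')
  4 → (12, 'aebadebeabdfebaf')
  5 → (26, 'af')
  6 → (2, 'afbcdefabdaebadebeabdfebaf')
  7 → (14, 'badebeabdfebaf')
  8 → (25, 'baf')
  9 → (4, 'bcdefabdaebadebeabdfebaf')
  10 → (10, 'bdaebadebeabdfebaf')
  11 → (21, 'bdfebaf')
  12 → (18, 'beabdfebaf')
  13 → (1, 'cafbcdefabdaebadebeabdfebaf')
  14 → (5, 'cdefabdaebadebeabdfebaf')
  15 → (11, 'daebadebeabdfebaf')
  16 → (16, 'debeabdfebaf')
  17 → (6, 'defabdaebadebeabdfebaf')
  18 → (22, 'dfebaf')
  19 → (19, 'eabdfebaf')
  20 → (13, 'ebadebeabdfebaf')
  21 → (24, 'ebaf')
  22 → (17, 'ebeabdfebaf')
  23 → (7, 'efabdaebadebeabdfebaf')
  24 → (27, 'f')
  25 → (8, 'fabdaebadebeabdfebaf')
  26 → (3, 'fbcdefabdaebadebeabdfebaf')
  27 → (23, 'febaf')

SA = [9, 20, 0, 15, 12, 26, 2, 14, 25, 4, 10, 21, 18, 1, 5, 11, 16, 6, 22, 19, 13, 24, 17, 7, 27, 8, 3, 23]
[i] adj suffixes → lcp
  [1] 9/20 → 3 ('abd')
  [2] 20/0 → 1 ('a')
  [3] 0/15 → 1 ('a')
  [4] 15/12 → 1 ('a')
  [5] 12/26 → 1 ('a')
  [6] 26/2 → 2 ('af')
  [7] 2/14 → 0 ('')
  [8] 14/25 → 2 ('ba')
  [9] 25/4 → 1 ('b')
  [10] 4/10 → 1 ('b')
  [11] 10/21 → 2 ('bd')
  [12] 21/18 → 1 ('b')
  [13] 18/1 → 0 ('')
  [14] 1/5 → 1 ('c')
  [15] 5/11 → 0 ('')
  [16] 11/16 → 1 ('d')
  [17] 16/6 → 2 ('de')
  [18] 6/22 → 1 ('d')
  [19] 22/19 → 0 ('')
  [20] 19/13 → 1 ('e')
  [21] 13/24 → 3 ('eba')
  [22] 24/17 → 2 ('eb')
  [23] 17/7 → 1 ('e')
  [24] 7/27 → 0 ('')
  [25] 27/8 → 1 ('f')
  [26] 8/3 → 1 ('f')
  [27] 3/23 → 1 ('f')

n(n+1)/2 = 28·29/2 = 406
Σ LCP = 0 + 3 + 1 + 1 + 1 + 1 + 2 + 0 + 2 + 1 + 1 + 2 + 1 + 0 + 1 + 0 + 1 + 2 + 1 + 0 + 1 + 3 + 2 + 1 + 0 + 1 + 1 + 1 = 31
distinct = 406 − 31 = 375

375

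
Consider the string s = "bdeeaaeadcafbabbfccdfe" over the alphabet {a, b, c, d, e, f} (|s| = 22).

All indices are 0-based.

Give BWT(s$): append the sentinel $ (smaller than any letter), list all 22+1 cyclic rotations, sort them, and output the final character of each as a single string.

eebeacfa$bdfcabcfeadabd

rank  rotation                 last
    0  $bdeeaaeadcafbabbfccdfe  e
    1  aaeadcafbabbfccdfe$bdee  e
    2  abbfccdfe$bdeeaaeadcafb  b
    3  adcafbabbfccdfe$bdeeaae  e
    4  aeadcafbabbfccdfe$bdeea  a
    5  afbabbfccdfe$bdeeaaeadc  c
    6  babbfccdfe$bdeeaaeadcaf  f
    7  bbfccdfe$bdeeaaeadcafba  a
    8  bdeeaaeadcafbabbfccdfe$  $
    9  bfccdfe$bdeeaaeadcafbab  b
   10  cafbabbfccdfe$bdeeaaead  d
   11  ccdfe$bdeeaaeadcafbabbf  f
   12  cdfe$bdeeaaeadcafbabbfc  c
   13  dcafbabbfccdfe$bdeeaaea  a
   14  deeaaeadcafbabbfccdfe$b  b
   15  dfe$bdeeaaeadcafbabbfcc  c
   16  e$bdeeaaeadcafbabbfccdf  f
   17  eaaeadcafbabbfccdfe$bde  e
   18  eadcafbabbfccdfe$bdeeaa  a
   19  eeaaeadcafbabbfccdfe$bd  d
   20  fbabbfccdfe$bdeeaaeadca  a
   21  fccdfe$bdeeaaeadcafbabb  b
   22  fe$bdeeaaeadcafbabbfccd  d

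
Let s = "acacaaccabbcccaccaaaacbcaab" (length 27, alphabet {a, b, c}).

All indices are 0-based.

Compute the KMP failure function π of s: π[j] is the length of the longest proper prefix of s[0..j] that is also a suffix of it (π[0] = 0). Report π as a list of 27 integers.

[0, 0, 1, 2, 3, 1, 2, 0, 1, 0, 0, 0, 0, 0, 1, 2, 0, 1, 1, 1, 1, 2, 0, 0, 1, 1, 0]

π[0] = 0
j=1 s[j]='c': π[1]=0 (border '')
j=2 s[j]='a': π[2]=1 (border 'a')
j=3 s[j]='c': π[3]=2 (border 'ac')
j=4 s[j]='a': π[4]=3 (border 'aca')
j=5 s[j]='a': k: 3→1→0; π[5]=1 (border 'a')
j=6 s[j]='c': π[6]=2 (border 'ac')
j=7 s[j]='c': k: 2→0; π[7]=0 (border '')
j=8 s[j]='a': π[8]=1 (border 'a')
j=9 s[j]='b': k: 1→0; π[9]=0 (border '')
j=10 s[j]='b': π[10]=0 (border '')
j=11 s[j]='c': π[11]=0 (border '')
j=12 s[j]='c': π[12]=0 (border '')
j=13 s[j]='c': π[13]=0 (border '')
j=14 s[j]='a': π[14]=1 (border 'a')
j=15 s[j]='c': π[15]=2 (border 'ac')
j=16 s[j]='c': k: 2→0; π[16]=0 (border '')
j=17 s[j]='a': π[17]=1 (border 'a')
j=18 s[j]='a': k: 1→0; π[18]=1 (border 'a')
j=19 s[j]='a': k: 1→0; π[19]=1 (border 'a')
j=20 s[j]='a': k: 1→0; π[20]=1 (border 'a')
j=21 s[j]='c': π[21]=2 (border 'ac')
j=22 s[j]='b': k: 2→0; π[22]=0 (border '')
j=23 s[j]='c': π[23]=0 (border '')
j=24 s[j]='a': π[24]=1 (border 'a')
j=25 s[j]='a': k: 1→0; π[25]=1 (border 'a')
j=26 s[j]='b': k: 1→0; π[26]=0 (border '')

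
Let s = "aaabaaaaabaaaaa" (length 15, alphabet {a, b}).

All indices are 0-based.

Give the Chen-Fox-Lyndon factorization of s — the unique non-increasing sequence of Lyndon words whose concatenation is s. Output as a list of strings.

["aaab", "aaaaab", "a", "a", "a", "a", "a"]

emit factor 1: 'aaab' (i=0, period=4)
emit factor 2: 'aaaaab' (i=4, period=6)
emit factor 3: 'a' (i=10, period=1)
emit factor 4: 'a' (i=11, period=1)
emit factor 5: 'a' (i=12, period=1)
emit factor 6: 'a' (i=13, period=1)
emit factor 7: 'a' (i=14, period=1)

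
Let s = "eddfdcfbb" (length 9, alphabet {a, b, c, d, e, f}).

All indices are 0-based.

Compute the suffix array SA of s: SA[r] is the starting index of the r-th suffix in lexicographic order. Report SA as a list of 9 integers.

sorted suffixes:
  #0 SA[0]=8  'b'
  #1 SA[1]=7  'bb'
  #2 SA[2]=5  'cfbb'
  #3 SA[3]=4  'dcfbb'
  #4 SA[4]=1  'ddfdcfbb'
  #5 SA[5]=2  'dfdcfbb'
  #6 SA[6]=0  'eddfdcfbb'
  #7 SA[7]=6  'fbb'
  #8 SA[8]=3  'fdcfbb'

[8, 7, 5, 4, 1, 2, 0, 6, 3]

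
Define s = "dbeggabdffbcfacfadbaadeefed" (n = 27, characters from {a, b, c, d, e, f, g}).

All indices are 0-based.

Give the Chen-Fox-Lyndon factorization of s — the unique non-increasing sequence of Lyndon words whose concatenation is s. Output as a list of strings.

emit factor 1: 'd' (i=0, period=1)
emit factor 2: 'begg' (i=1, period=4)
emit factor 3: 'abdffbcfacfadb' (i=5, period=14)
emit factor 4: 'aadeefed' (i=19, period=8)

["d", "begg", "abdffbcfacfadb", "aadeefed"]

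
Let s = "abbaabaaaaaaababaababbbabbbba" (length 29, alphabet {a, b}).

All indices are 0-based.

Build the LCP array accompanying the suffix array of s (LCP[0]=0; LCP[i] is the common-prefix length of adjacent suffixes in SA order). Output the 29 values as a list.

[0, 1, 6, 5, 4, 3, 2, 4, 5, 1, 4, 3, 4, 2, 3, 4, 0, 2, 3, 5, 2, 3, 5, 1, 3, 3, 2, 4, 3]

rank | idx | suffix
   0 |  28 | a
   1 |   6 | aaaaaaababaababbbabbbba
   2 |   7 | aaaaaababaababbbabbbba
   3 |   8 | aaaaababaababbbabbbba
   4 |   9 | aaaababaababbbabbbba
   5 |  10 | aaababaababbbabbbba
   6 |   3 | aabaaaaaaababaababbbabbbba
   7 |  11 | aababaababbbabbbba
   8 |  16 | aababbbabbbba
   9 |   4 | abaaaaaaababaababbbabbbba
  10 |  14 | abaababbbabbbba
  11 |  12 | ababaababbbabbbba
  12 |  17 | ababbbabbbba
  13 |   0 | abbaabaaaaaaababaababbbabbbba
  14 |  19 | abbbabbbba
  15 |  23 | abbbba
  16 |  27 | ba
  17 |   5 | baaaaaaababaababbbabbbba
  18 |   2 | baabaaaaaaababaababbbabbbba
  19 |  15 | baababbbabbbba
  20 |  13 | babaababbbabbbba
  21 |  18 | babbbabbbba
  22 |  22 | babbbba
  23 |  26 | bba
  24 |   1 | bbaabaaaaaaababaababbbabbbba
  25 |  21 | bbabbbba
  26 |  25 | bbba
  27 |  20 | bbbabbbba
  28 |  24 | bbbba

SA = [28, 6, 7, 8, 9, 10, 3, 11, 16, 4, 14, 12, 17, 0, 19, 23, 27, 5, 2, 15, 13, 18, 22, 26, 1, 21, 25, 20, 24]
i: (SA[i-1],SA[i]) lcp shared
  1: (28,6) 1 'a'
  2: (6,7) 6 'aaaaaa'
  3: (7,8) 5 'aaaaa'
  4: (8,9) 4 'aaaa'
  5: (9,10) 3 'aaa'
  6: (10,3) 2 'aa'
  7: (3,11) 4 'aaba'
  8: (11,16) 5 'aabab'
  9: (16,4) 1 'a'
  10: (4,14) 4 'abaa'
  11: (14,12) 3 'aba'
  12: (12,17) 4 'abab'
  13: (17,0) 2 'ab'
  14: (0,19) 3 'abb'
  15: (19,23) 4 'abbb'
  16: (23,27) 0 ''
  17: (27,5) 2 'ba'
  18: (5,2) 3 'baa'
  19: (2,15) 5 'baaba'
  20: (15,13) 2 'ba'
  21: (13,18) 3 'bab'
  22: (18,22) 5 'babbb'
  23: (22,26) 1 'b'
  24: (26,1) 3 'bba'
  25: (1,21) 3 'bba'
  26: (21,25) 2 'bb'
  27: (25,20) 4 'bbba'
  28: (20,24) 3 'bbb'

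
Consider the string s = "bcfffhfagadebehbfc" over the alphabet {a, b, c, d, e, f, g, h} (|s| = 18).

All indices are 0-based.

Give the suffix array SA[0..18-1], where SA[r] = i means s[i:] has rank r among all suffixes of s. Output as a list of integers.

rank | idx | suffix
   0 |   9 | adebehbfc
   1 |   7 | agadebehbfc
   2 |   0 | bcfffhfagadebehbfc
   3 |  12 | behbfc
   4 |  15 | bfc
   5 |  17 | c
   6 |   1 | cfffhfagadebehbfc
   7 |  10 | debehbfc
   8 |  11 | ebehbfc
   9 |  13 | ehbfc
  10 |   6 | fagadebehbfc
  11 |  16 | fc
  12 |   2 | fffhfagadebehbfc
  13 |   3 | ffhfagadebehbfc
  14 |   4 | fhfagadebehbfc
  15 |   8 | gadebehbfc
  16 |  14 | hbfc
  17 |   5 | hfagadebehbfc

[9, 7, 0, 12, 15, 17, 1, 10, 11, 13, 6, 16, 2, 3, 4, 8, 14, 5]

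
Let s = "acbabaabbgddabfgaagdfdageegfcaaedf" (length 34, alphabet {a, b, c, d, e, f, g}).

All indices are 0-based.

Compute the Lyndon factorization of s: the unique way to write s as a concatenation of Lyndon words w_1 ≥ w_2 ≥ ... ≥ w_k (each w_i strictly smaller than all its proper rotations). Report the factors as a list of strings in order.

["acb", "ab", "aabbgddabfgaagdfdageegfcaaedf"]

emit factor 1: 'acb' (i=0, period=3)
emit factor 2: 'ab' (i=3, period=2)
emit factor 3: 'aabbgddabfgaagdfdageegfcaaedf' (i=5, period=29)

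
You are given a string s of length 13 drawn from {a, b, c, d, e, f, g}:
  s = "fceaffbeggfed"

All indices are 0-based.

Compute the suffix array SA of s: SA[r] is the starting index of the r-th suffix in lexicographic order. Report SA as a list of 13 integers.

rank→(start, suffix):
  0 → (3, 'affbeggfed')
  1 → (6, 'beggfed')
  2 → (1, 'ceaffbeggfed')
  3 → (12, 'd')
  4 → (2, 'eaffbeggfed')
  5 → (11, 'ed')
  6 → (7, 'eggfed')
  7 → (5, 'fbeggfed')
  8 → (0, 'fceaffbeggfed')
  9 → (10, 'fed')
  10 → (4, 'ffbeggfed')
  11 → (9, 'gfed')
  12 → (8, 'ggfed')

[3, 6, 1, 12, 2, 11, 7, 5, 0, 10, 4, 9, 8]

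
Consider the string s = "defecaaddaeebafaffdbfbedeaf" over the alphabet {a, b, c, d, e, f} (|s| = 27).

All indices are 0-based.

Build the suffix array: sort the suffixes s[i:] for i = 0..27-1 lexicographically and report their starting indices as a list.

rank | idx | suffix
   0 |   5 | aaddaeebafaffdbfbedeaf
   1 |   6 | addaeebafaffdbfbedeaf
   2 |   9 | aeebafaffdbfbedeaf
   3 |  25 | af
   4 |  13 | afaffdbfbedeaf
   5 |  15 | affdbfbedeaf
   6 |  12 | bafaffdbfbedeaf
   7 |  21 | bedeaf
   8 |  19 | bfbedeaf
   9 |   4 | caaddaeebafaffdbfbedeaf
  10 |   8 | daeebafaffdbfbedeaf
  11 |  18 | dbfbedeaf
  12 |   7 | ddaeebafaffdbfbedeaf
  13 |  23 | deaf
  14 |   0 | defecaaddaeebafaffdbfbedeaf
  15 |  24 | eaf
  16 |  11 | ebafaffdbfbedeaf
  17 |   3 | ecaaddaeebafaffdbfbedeaf
  18 |  22 | edeaf
  19 |  10 | eebafaffdbfbedeaf
  20 |   1 | efecaaddaeebafaffdbfbedeaf
  21 |  26 | f
  22 |  14 | faffdbfbedeaf
  23 |  20 | fbedeaf
  24 |  17 | fdbfbedeaf
  25 |   2 | fecaaddaeebafaffdbfbedeaf
  26 |  16 | ffdbfbedeaf

[5, 6, 9, 25, 13, 15, 12, 21, 19, 4, 8, 18, 7, 23, 0, 24, 11, 3, 22, 10, 1, 26, 14, 20, 17, 2, 16]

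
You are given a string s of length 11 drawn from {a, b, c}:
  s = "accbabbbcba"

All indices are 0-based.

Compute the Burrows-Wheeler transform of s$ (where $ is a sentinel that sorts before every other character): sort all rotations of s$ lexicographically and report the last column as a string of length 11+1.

rank  rotation      last
    0  $accbabbbcba  a
    1  a$accbabbbcb  b
    2  abbbcba$accb  b
    3  accbabbbcba$  $
    4  ba$accbabbbc  c
    5  babbbcba$acc  c
    6  bbbcba$accba  a
    7  bbcba$accbab  b
    8  bcba$accbabb  b
    9  cba$accbabbb  b
   10  cbabbbcba$ac  c
   11  ccbabbbcba$a  a

abb$ccabbbca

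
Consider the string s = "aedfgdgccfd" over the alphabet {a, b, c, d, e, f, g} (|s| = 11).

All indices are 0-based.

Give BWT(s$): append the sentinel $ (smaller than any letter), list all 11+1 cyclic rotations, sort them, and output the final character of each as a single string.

rank  rotation      last
    0  $aedfgdgccfd  d
    1  aedfgdgccfd$  $
    2  ccfd$aedfgdg  g
    3  cfd$aedfgdgc  c
    4  d$aedfgdgccf  f
    5  dfgdgccfd$ae  e
    6  dgccfd$aedfg  g
    7  edfgdgccfd$a  a
    8  fd$aedfgdgcc  c
    9  fgdgccfd$aed  d
   10  gccfd$aedfgd  d
   11  gdgccfd$aedf  f

d$gcfegacddf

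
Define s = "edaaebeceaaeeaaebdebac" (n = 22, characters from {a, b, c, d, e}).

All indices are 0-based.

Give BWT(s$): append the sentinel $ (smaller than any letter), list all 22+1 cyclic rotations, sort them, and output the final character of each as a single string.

rank  rotation                 last
    0  $edaaebeceaaeeaaebdebac  c
    1  aaebdebac$edaaebeceaaee  e
    2  aaebeceaaeeaaebdebac$ed  d
    3  aaeeaaebdebac$edaaebece  e
    4  ac$edaaebeceaaeeaaebdeb  b
    5  aebdebac$edaaebeceaaeea  a
    6  aebeceaaeeaaebdebac$eda  a
    7  aeeaaebdebac$edaaebecea  a
    8  bac$edaaebeceaaeeaaebde  e
    9  bdebac$edaaebeceaaeeaae  e
   10  beceaaeeaaebdebac$edaae  e
   11  c$edaaebeceaaeeaaebdeba  a
   12  ceaaeeaaebdebac$edaaebe  e
   13  daaebeceaaeeaaebdebac$e  e
   14  debac$edaaebeceaaeeaaeb  b
   15  eaaebdebac$edaaebeceaae  e
   16  eaaeeaaebdebac$edaaebec  c
   17  ebac$edaaebeceaaeeaaebd  d
   18  ebdebac$edaaebeceaaeeaa  a
   19  ebeceaaeeaaebdebac$edaa  a
   20  eceaaeeaaebdebac$edaaeb  b
   21  edaaebeceaaeeaaebdebac$  $
   22  eeaaebdebac$edaaebeceaa  a

cedebaaaeeeaeebecdaab$a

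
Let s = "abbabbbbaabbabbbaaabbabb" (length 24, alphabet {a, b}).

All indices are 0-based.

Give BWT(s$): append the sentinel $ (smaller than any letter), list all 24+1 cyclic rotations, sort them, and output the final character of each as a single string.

rank  rotation                   last
    0  $abbabbbbaabbabbbaaabbabb  b
    1  aaabbabb$abbabbbbaabbabbb  b
    2  aabbabb$abbabbbbaabbabbba  a
    3  aabbabbbaaabbabb$abbabbbb  b
    4  abb$abbabbbbaabbabbbaaabb  b
    5  abbabb$abbabbbbaabbabbbaa  a
    6  abbabbbaaabbabb$abbabbbba  a
    7  abbabbbbaabbabbbaaabbabb$  $
    8  abbbaaabbabb$abbabbbbaabb  b
    9  abbbbaabbabbbaaabbabb$abb  b
   10  b$abbabbbbaabbabbbaaabbab  b
   11  baaabbabb$abbabbbbaabbabb  b
   12  baabbabbbaaabbabb$abbabbb  b
   13  babb$abbabbbbaabbabbbaaab  b
   14  babbbaaabbabb$abbabbbbaab  b
   15  babbbbaabbabbbaaabbabb$ab  b
   16  bb$abbabbbbaabbabbbaaabba  a
   17  bbaaabbabb$abbabbbbaabbab  b
   18  bbaabbabbbaaabbabb$abbabb  b
   19  bbabb$abbabbbbaabbabbbaaa  a
   20  bbabbbaaabbabb$abbabbbbaa  a
   21  bbabbbbaabbabbbaaabbabb$a  a
   22  bbbaaabbabb$abbabbbbaabba  a
   23  bbbaabbabbbaaabbabb$abbab  b
   24  bbbbaabbabbbaaabbabb$abba  a

bbabbaa$bbbbbbbbabbaaaaba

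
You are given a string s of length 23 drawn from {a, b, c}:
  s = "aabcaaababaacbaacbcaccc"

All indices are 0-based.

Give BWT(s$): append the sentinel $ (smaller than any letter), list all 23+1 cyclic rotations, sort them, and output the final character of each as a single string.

cca$bbbaaaacacaaccbbaaca

rank  rotation                  last
    0  $aabcaaababaacbaacbcaccc  c
    1  aaababaacbaacbcaccc$aabc  c
    2  aababaacbaacbcaccc$aabca  a
    3  aabcaaababaacbaacbcaccc$  $
    4  aacbaacbcaccc$aabcaaabab  b
    5  aacbcaccc$aabcaaababaacb  b
    6  abaacbaacbcaccc$aabcaaab  b
    7  ababaacbaacbcaccc$aabcaa  a
    8  abcaaababaacbaacbcaccc$a  a
    9  acbaacbcaccc$aabcaaababa  a
   10  acbcaccc$aabcaaababaacba  a
   11  accc$aabcaaababaacbaacbc  c
   12  baacbaacbcaccc$aabcaaaba  a
   13  baacbcaccc$aabcaaababaac  c
   14  babaacbaacbcaccc$aabcaaa  a
   15  bcaaababaacbaacbcaccc$aa  a
   16  bcaccc$aabcaaababaacbaac  c
   17  c$aabcaaababaacbaacbcacc  c
   18  caaababaacbaacbcaccc$aab  b
   19  caccc$aabcaaababaacbaacb  b
   20  cbaacbcaccc$aabcaaababaa  a
   21  cbcaccc$aabcaaababaacbaa  a
   22  cc$aabcaaababaacbaacbcac  c
   23  ccc$aabcaaababaacbaacbca  a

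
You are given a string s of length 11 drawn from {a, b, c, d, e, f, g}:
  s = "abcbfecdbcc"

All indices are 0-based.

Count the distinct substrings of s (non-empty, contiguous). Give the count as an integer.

sorted suffixes:
  #0 SA[0]=0  'abcbfecdbcc'
  #1 SA[1]=1  'bcbfecdbcc'
  #2 SA[2]=8  'bcc'
  #3 SA[3]=3  'bfecdbcc'
  #4 SA[4]=10  'c'
  #5 SA[5]=2  'cbfecdbcc'
  #6 SA[6]=9  'cc'
  #7 SA[7]=6  'cdbcc'
  #8 SA[8]=7  'dbcc'
  #9 SA[9]=5  'ecdbcc'
  #10 SA[10]=4  'fecdbcc'

SA = [0, 1, 8, 3, 10, 2, 9, 6, 7, 5, 4]
[i] adj suffixes → lcp
  [1] 0/1 → 0 ('')
  [2] 1/8 → 2 ('bc')
  [3] 8/3 → 1 ('b')
  [4] 3/10 → 0 ('')
  [5] 10/2 → 1 ('c')
  [6] 2/9 → 1 ('c')
  [7] 9/6 → 1 ('c')
  [8] 6/7 → 0 ('')
  [9] 7/5 → 0 ('')
  [10] 5/4 → 0 ('')

n(n+1)/2 = 11·12/2 = 66
Σ LCP = 0 + 0 + 2 + 1 + 0 + 1 + 1 + 1 + 0 + 0 + 0 = 6
distinct = 66 − 6 = 60

60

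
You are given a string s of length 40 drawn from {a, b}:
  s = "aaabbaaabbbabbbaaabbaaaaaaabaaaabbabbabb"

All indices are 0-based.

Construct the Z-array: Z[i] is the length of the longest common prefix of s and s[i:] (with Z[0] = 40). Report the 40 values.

[40, 2, 1, 0, 0, 5, 2, 1, 0, 0, 0, 1, 0, 0, 0, 8, 2, 1, 0, 0, 3, 3, 3, 3, 4, 2, 1, 0, 3, 6, 2, 1, 0, 0, 1, 0, 0, 1, 0, 0]

Z[0]=40
i=1: i≥r, start 0; Z[1]=2 extend→box=[1,3)
i=2: min(r-i=1, Z[1]=2)=1; Z[2]=1
i=3: i≥r, start 0; Z[3]=0
i=4: i≥r, start 0; Z[4]=0
i=5: i≥r, start 0; Z[5]=5 extend→box=[5,10)
i=6: min(r-i=4, Z[1]=2)=2; Z[6]=2
i=7: min(r-i=3, Z[2]=1)=1; Z[7]=1
i=8: min(r-i=2, Z[3]=0)=0; Z[8]=0
i=9: min(r-i=1, Z[4]=0)=0; Z[9]=0
i=10: i≥r, start 0; Z[10]=0
i=11: i≥r, start 0; Z[11]=1 extend→box=[11,12)
i=12: i≥r, start 0; Z[12]=0
i=13: i≥r, start 0; Z[13]=0
i=14: i≥r, start 0; Z[14]=0
i=15: i≥r, start 0; Z[15]=8 extend→box=[15,23)
i=16: min(r-i=7, Z[1]=2)=2; Z[16]=2
i=17: min(r-i=6, Z[2]=1)=1; Z[17]=1
i=18: min(r-i=5, Z[3]=0)=0; Z[18]=0
i=19: min(r-i=4, Z[4]=0)=0; Z[19]=0
i=20: min(r-i=3, Z[5]=5)=3; Z[20]=3
i=21: min(r-i=2, Z[6]=2)=2; Z[21]=3 extend→box=[21,24)
i=22: min(r-i=2, Z[1]=2)=2; Z[22]=3 extend→box=[22,25)
i=23: min(r-i=2, Z[1]=2)=2; Z[23]=3 extend→box=[23,26)
i=24: min(r-i=2, Z[1]=2)=2; Z[24]=4 extend→box=[24,28)
i=25: min(r-i=3, Z[1]=2)=2; Z[25]=2
i=26: min(r-i=2, Z[2]=1)=1; Z[26]=1
i=27: min(r-i=1, Z[3]=0)=0; Z[27]=0
i=28: i≥r, start 0; Z[28]=3 extend→box=[28,31)
i=29: min(r-i=2, Z[1]=2)=2; Z[29]=6 extend→box=[29,35)
i=30: min(r-i=5, Z[1]=2)=2; Z[30]=2
i=31: min(r-i=4, Z[2]=1)=1; Z[31]=1
i=32: min(r-i=3, Z[3]=0)=0; Z[32]=0
i=33: min(r-i=2, Z[4]=0)=0; Z[33]=0
i=34: min(r-i=1, Z[5]=5)=1; Z[34]=1
i=35: i≥r, start 0; Z[35]=0
i=36: i≥r, start 0; Z[36]=0
i=37: i≥r, start 0; Z[37]=1 extend→box=[37,38)
i=38: i≥r, start 0; Z[38]=0
i=39: i≥r, start 0; Z[39]=0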